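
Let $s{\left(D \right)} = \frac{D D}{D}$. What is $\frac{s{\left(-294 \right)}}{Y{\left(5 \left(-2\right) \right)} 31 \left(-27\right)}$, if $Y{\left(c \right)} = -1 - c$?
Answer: $\frac{98}{2511} \approx 0.039028$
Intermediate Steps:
$s{\left(D \right)} = D$ ($s{\left(D \right)} = \frac{D^{2}}{D} = D$)
$\frac{s{\left(-294 \right)}}{Y{\left(5 \left(-2\right) \right)} 31 \left(-27\right)} = - \frac{294}{\left(-1 - 5 \left(-2\right)\right) 31 \left(-27\right)} = - \frac{294}{\left(-1 - -10\right) 31 \left(-27\right)} = - \frac{294}{\left(-1 + 10\right) 31 \left(-27\right)} = - \frac{294}{9 \cdot 31 \left(-27\right)} = - \frac{294}{279 \left(-27\right)} = - \frac{294}{-7533} = \left(-294\right) \left(- \frac{1}{7533}\right) = \frac{98}{2511}$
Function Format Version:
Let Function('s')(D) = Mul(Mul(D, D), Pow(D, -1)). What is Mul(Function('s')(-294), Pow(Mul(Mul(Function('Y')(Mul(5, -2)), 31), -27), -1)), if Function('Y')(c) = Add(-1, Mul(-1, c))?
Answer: Rational(98, 2511) ≈ 0.039028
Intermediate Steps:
Function('s')(D) = D (Function('s')(D) = Mul(Pow(D, 2), Pow(D, -1)) = D)
Mul(Function('s')(-294), Pow(Mul(Mul(Function('Y')(Mul(5, -2)), 31), -27), -1)) = Mul(-294, Pow(Mul(Mul(Add(-1, Mul(-1, Mul(5, -2))), 31), -27), -1)) = Mul(-294, Pow(Mul(Mul(Add(-1, Mul(-1, -10)), 31), -27), -1)) = Mul(-294, Pow(Mul(Mul(Add(-1, 10), 31), -27), -1)) = Mul(-294, Pow(Mul(Mul(9, 31), -27), -1)) = Mul(-294, Pow(Mul(279, -27), -1)) = Mul(-294, Pow(-7533, -1)) = Mul(-294, Rational(-1, 7533)) = Rational(98, 2511)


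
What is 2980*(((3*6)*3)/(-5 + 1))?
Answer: -40230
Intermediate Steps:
2980*(((3*6)*3)/(-5 + 1)) = 2980*((18*3)/(-4)) = 2980*(54*(-1/4)) = 2980*(-27/2) = -40230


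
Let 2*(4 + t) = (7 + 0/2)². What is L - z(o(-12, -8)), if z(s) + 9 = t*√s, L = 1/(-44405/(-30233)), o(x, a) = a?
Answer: 429878/44405 - 41*I*√2 ≈ 9.6808 - 57.983*I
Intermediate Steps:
L = 30233/44405 (L = 1/(-44405*(-1/30233)) = 1/(44405/30233) = 30233/44405 ≈ 0.68085)
t = 41/2 (t = -4 + (7 + 0/2)²/2 = -4 + (7 + 0*(½))²/2 = -4 + (7 + 0)²/2 = -4 + (½)*7² = -4 + (½)*49 = -4 + 49/2 = 41/2 ≈ 20.500)
z(s) = -9 + 41*√s/2
L - z(o(-12, -8)) = 30233/44405 - (-9 + 41*√(-8)/2) = 30233/44405 - (-9 + 41*(2*I*√2)/2) = 30233/44405 - (-9 + 41*I*√2) = 30233/44405 + (9 - 41*I*√2) = 429878/44405 - 41*I*√2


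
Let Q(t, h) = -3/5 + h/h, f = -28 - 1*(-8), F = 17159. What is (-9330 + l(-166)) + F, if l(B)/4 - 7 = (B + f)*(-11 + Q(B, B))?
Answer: 78717/5 ≈ 15743.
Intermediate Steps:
f = -20 (f = -28 + 8 = -20)
Q(t, h) = 2/5 (Q(t, h) = -3*1/5 + 1 = -3/5 + 1 = 2/5)
l(B) = 876 - 212*B/5 (l(B) = 28 + 4*((B - 20)*(-11 + 2/5)) = 28 + 4*((-20 + B)*(-53/5)) = 28 + 4*(212 - 53*B/5) = 28 + (848 - 212*B/5) = 876 - 212*B/5)
(-9330 + l(-166)) + F = (-9330 + (876 - 212/5*(-166))) + 17159 = (-9330 + (876 + 35192/5)) + 17159 = (-9330 + 39572/5) + 17159 = -7078/5 + 17159 = 78717/5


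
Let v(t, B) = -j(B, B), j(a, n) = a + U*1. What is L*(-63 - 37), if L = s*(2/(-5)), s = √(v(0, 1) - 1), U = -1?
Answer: 40*I ≈ 40.0*I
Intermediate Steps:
j(a, n) = -1 + a (j(a, n) = a - 1*1 = a - 1 = -1 + a)
v(t, B) = 1 - B (v(t, B) = -(-1 + B) = 1 - B)
s = I (s = √((1 - 1*1) - 1) = √((1 - 1) - 1) = √(0 - 1) = √(-1) = I ≈ 1.0*I)
L = -2*I/5 (L = I*(2/(-5)) = I*(2*(-⅕)) = I*(-⅖) = -2*I/5 ≈ -0.4*I)
L*(-63 - 37) = (-2*I/5)*(-63 - 37) = -2*I/5*(-100) = 40*I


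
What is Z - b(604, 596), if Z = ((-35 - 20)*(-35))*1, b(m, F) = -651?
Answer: 2576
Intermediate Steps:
Z = 1925 (Z = -55*(-35)*1 = 1925*1 = 1925)
Z - b(604, 596) = 1925 - 1*(-651) = 1925 + 651 = 2576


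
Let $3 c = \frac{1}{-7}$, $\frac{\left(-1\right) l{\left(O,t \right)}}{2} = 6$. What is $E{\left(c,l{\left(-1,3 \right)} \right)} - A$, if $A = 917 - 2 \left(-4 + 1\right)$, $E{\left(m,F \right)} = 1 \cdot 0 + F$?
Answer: $-935$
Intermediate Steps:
$l{\left(O,t \right)} = -12$ ($l{\left(O,t \right)} = \left(-2\right) 6 = -12$)
$c = - \frac{1}{21}$ ($c = \frac{1}{3 \left(-7\right)} = \frac{1}{3} \left(- \frac{1}{7}\right) = - \frac{1}{21} \approx -0.047619$)
$E{\left(m,F \right)} = F$ ($E{\left(m,F \right)} = 0 + F = F$)
$A = 923$ ($A = 917 - -6 = 917 + 6 = 923$)
$E{\left(c,l{\left(-1,3 \right)} \right)} - A = -12 - 923 = -935$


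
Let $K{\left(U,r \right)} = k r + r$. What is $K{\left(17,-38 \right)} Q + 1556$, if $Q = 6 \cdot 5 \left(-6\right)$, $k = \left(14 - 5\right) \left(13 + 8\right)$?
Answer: $1301156$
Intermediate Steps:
$k = 189$ ($k = 9 \cdot 21 = 189$)
$Q = -180$ ($Q = 30 \left(-6\right) = -180$)
$K{\left(U,r \right)} = 190 r$ ($K{\left(U,r \right)} = 189 r + r = 190 r$)
$K{\left(17,-38 \right)} Q + 1556 = 190 \left(-38\right) \left(-180\right) + 1556 = \left(-7220\right) \left(-180\right) + 1556 = 1299600 + 1556 = 1301156$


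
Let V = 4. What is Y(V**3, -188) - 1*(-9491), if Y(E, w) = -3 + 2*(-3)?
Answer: 9482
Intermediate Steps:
Y(E, w) = -9 (Y(E, w) = -3 - 6 = -9)
Y(V**3, -188) - 1*(-9491) = -9 - 1*(-9491) = -9 + 9491 = 9482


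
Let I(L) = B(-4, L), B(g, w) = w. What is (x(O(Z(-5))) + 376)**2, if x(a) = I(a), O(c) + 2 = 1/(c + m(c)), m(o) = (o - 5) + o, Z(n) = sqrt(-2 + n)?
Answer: 63*(-84429*I + 66572*sqrt(7))/(2*(-19*I + 15*sqrt(7))) ≈ 1.3983e+5 - 67.456*I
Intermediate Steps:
m(o) = -5 + 2*o (m(o) = (-5 + o) + o = -5 + 2*o)
I(L) = L
O(c) = -2 + 1/(-5 + 3*c) (O(c) = -2 + 1/(c + (-5 + 2*c)) = -2 + 1/(-5 + 3*c))
x(a) = a
(x(O(Z(-5))) + 376)**2 = ((11 - 6*sqrt(-2 - 5))/(-5 + 3*sqrt(-2 - 5)) + 376)**2 = ((11 - 6*I*sqrt(7))/(-5 + 3*sqrt(-7)) + 376)**2 = ((11 - 6*I*sqrt(7))/(-5 + 3*(I*sqrt(7))) + 376)**2 = ((11 - 6*I*sqrt(7))/(-5 + 3*I*sqrt(7)) + 376)**2 = (376 + (11 - 6*I*sqrt(7))/(-5 + 3*I*sqrt(7)))**2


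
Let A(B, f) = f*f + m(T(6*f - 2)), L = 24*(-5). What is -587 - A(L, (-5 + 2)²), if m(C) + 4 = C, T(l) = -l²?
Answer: 2040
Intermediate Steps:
L = -120
m(C) = -4 + C
A(B, f) = -4 + f² - (-2 + 6*f)² (A(B, f) = f*f + (-4 - (6*f - 2)²) = f² + (-4 - (-2 + 6*f)²) = -4 + f² - (-2 + 6*f)²)
-587 - A(L, (-5 + 2)²) = -587 - (-8 - 35*(-5 + 2)⁴ + 24*(-5 + 2)²) = -587 - (-8 - 35*((-3)²)² + 24*(-3)²) = -587 - (-8 - 35*9² + 24*9) = -587 - (-8 - 35*81 + 216) = -587 - (-8 - 2835 + 216) = -587 - 1*(-2627) = -587 + 2627 = 2040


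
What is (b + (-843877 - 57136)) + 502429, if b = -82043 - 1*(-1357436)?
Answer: 876809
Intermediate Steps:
b = 1275393 (b = -82043 + 1357436 = 1275393)
(b + (-843877 - 57136)) + 502429 = (1275393 + (-843877 - 57136)) + 502429 = (1275393 - 901013) + 502429 = 374380 + 502429 = 876809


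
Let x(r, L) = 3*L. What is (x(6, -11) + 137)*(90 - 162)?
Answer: -7488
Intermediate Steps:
(x(6, -11) + 137)*(90 - 162) = (3*(-11) + 137)*(90 - 162) = (-33 + 137)*(-72) = 104*(-72) = -7488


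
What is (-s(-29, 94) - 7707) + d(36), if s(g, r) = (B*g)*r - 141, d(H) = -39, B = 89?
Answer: 235009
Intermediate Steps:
s(g, r) = -141 + 89*g*r (s(g, r) = (89*g)*r - 141 = 89*g*r - 141 = -141 + 89*g*r)
(-s(-29, 94) - 7707) + d(36) = (-(-141 + 89*(-29)*94) - 7707) - 39 = (-(-141 - 242614) - 7707) - 39 = (-1*(-242755) - 7707) - 39 = (242755 - 7707) - 39 = 235048 - 39 = 235009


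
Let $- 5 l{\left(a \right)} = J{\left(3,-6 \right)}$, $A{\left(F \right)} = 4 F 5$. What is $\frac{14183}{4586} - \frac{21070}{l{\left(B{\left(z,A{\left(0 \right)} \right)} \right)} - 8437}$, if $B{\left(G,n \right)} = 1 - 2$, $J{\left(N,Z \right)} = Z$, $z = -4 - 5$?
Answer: $\frac{1081359857}{193432894} \approx 5.5904$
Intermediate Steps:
$z = -9$ ($z = -4 - 5 = -9$)
$A{\left(F \right)} = 20 F$
$B{\left(G,n \right)} = -1$
$l{\left(a \right)} = \frac{6}{5}$ ($l{\left(a \right)} = \left(- \frac{1}{5}\right) \left(-6\right) = \frac{6}{5}$)
$\frac{14183}{4586} - \frac{21070}{l{\left(B{\left(z,A{\left(0 \right)} \right)} \right)} - 8437} = \frac{14183}{4586} - \frac{21070}{\frac{6}{5} - 8437} = 14183 \cdot \frac{1}{4586} - \frac{21070}{\frac{6}{5} - 8437} = \frac{14183}{4586} - \frac{21070}{- \frac{42179}{5}} = \frac{14183}{4586} - - \frac{105350}{42179} = \frac{14183}{4586} + \frac{105350}{42179} = \frac{1081359857}{193432894}$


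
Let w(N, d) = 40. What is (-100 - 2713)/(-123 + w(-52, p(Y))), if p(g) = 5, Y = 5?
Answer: 2813/83 ≈ 33.892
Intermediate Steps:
(-100 - 2713)/(-123 + w(-52, p(Y))) = (-100 - 2713)/(-123 + 40) = -2813/(-83) = -2813*(-1/83) = 2813/83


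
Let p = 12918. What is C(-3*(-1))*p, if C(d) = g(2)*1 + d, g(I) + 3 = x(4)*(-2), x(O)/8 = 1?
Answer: -206688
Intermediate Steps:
x(O) = 8 (x(O) = 8*1 = 8)
g(I) = -19 (g(I) = -3 + 8*(-2) = -3 - 16 = -19)
C(d) = -19 + d (C(d) = -19*1 + d = -19 + d)
C(-3*(-1))*p = (-19 - 3*(-1))*12918 = (-19 + 3)*12918 = -16*12918 = -206688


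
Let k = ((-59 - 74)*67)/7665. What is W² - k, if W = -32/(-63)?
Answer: 2057939/1448685 ≈ 1.4206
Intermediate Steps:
W = 32/63 (W = -32*(-1/63) = 32/63 ≈ 0.50794)
k = -1273/1095 (k = -133*67*(1/7665) = -8911*1/7665 = -1273/1095 ≈ -1.1626)
W² - k = (32/63)² - 1*(-1273/1095) = 1024/3969 + 1273/1095 = 2057939/1448685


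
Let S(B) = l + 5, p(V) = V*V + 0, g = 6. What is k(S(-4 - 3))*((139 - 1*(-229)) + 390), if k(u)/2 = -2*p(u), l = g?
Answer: -366872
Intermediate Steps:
p(V) = V² (p(V) = V² + 0 = V²)
l = 6
S(B) = 11 (S(B) = 6 + 5 = 11)
k(u) = -4*u² (k(u) = 2*(-2*u²) = -4*u²)
k(S(-4 - 3))*((139 - 1*(-229)) + 390) = (-4*11²)*((139 - 1*(-229)) + 390) = (-4*121)*((139 + 229) + 390) = -484*(368 + 390) = -484*758 = -366872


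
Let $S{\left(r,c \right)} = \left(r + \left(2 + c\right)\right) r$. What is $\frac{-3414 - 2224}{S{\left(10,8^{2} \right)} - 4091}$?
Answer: $\frac{5638}{3331} \approx 1.6926$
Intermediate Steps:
$S{\left(r,c \right)} = r \left(2 + c + r\right)$ ($S{\left(r,c \right)} = \left(2 + c + r\right) r = r \left(2 + c + r\right)$)
$\frac{-3414 - 2224}{S{\left(10,8^{2} \right)} - 4091} = \frac{-3414 - 2224}{10 \left(2 + 8^{2} + 10\right) - 4091} = - \frac{5638}{10 \left(2 + 64 + 10\right) - 4091} = - \frac{5638}{10 \cdot 76 - 4091} = - \frac{5638}{760 - 4091} = - \frac{5638}{-3331} = \left(-5638\right) \left(- \frac{1}{3331}\right) = \frac{5638}{3331}$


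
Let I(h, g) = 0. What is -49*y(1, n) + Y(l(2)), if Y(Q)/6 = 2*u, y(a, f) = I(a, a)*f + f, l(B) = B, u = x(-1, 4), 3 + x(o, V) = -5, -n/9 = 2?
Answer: 786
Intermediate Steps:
n = -18 (n = -9*2 = -18)
x(o, V) = -8 (x(o, V) = -3 - 5 = -8)
u = -8
y(a, f) = f (y(a, f) = 0*f + f = 0 + f = f)
Y(Q) = -96 (Y(Q) = 6*(2*(-8)) = 6*(-16) = -96)
-49*y(1, n) + Y(l(2)) = -49*(-18) - 96 = 882 - 96 = 786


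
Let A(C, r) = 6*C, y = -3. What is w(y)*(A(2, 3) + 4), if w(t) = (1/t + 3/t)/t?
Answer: 64/9 ≈ 7.1111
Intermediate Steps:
w(t) = 4/t² (w(t) = (1/t + 3/t)/t = (4/t)/t = 4/t²)
w(y)*(A(2, 3) + 4) = (4/(-3)²)*(6*2 + 4) = (4*(⅑))*(12 + 4) = (4/9)*16 = 64/9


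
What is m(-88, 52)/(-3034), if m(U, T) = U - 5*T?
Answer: 174/1517 ≈ 0.11470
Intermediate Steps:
m(-88, 52)/(-3034) = (-88 - 5*52)/(-3034) = (-88 - 260)*(-1/3034) = -348*(-1/3034) = 174/1517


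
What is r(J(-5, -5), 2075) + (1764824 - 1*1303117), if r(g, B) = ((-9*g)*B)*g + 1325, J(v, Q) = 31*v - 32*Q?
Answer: -3843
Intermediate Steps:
J(v, Q) = -32*Q + 31*v
r(g, B) = 1325 - 9*B*g**2 (r(g, B) = (-9*B*g)*g + 1325 = -9*B*g**2 + 1325 = 1325 - 9*B*g**2)
r(J(-5, -5), 2075) + (1764824 - 1*1303117) = (1325 - 9*2075*(-32*(-5) + 31*(-5))**2) + (1764824 - 1*1303117) = (1325 - 9*2075*(160 - 155)**2) + (1764824 - 1303117) = (1325 - 9*2075*5**2) + 461707 = (1325 - 9*2075*25) + 461707 = (1325 - 466875) + 461707 = -465550 + 461707 = -3843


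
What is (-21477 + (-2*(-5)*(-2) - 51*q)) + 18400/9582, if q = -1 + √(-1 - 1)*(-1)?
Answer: -102738586/4791 + 51*I*√2 ≈ -21444.0 + 72.125*I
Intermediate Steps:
q = -1 - I*√2 (q = -1 + √(-2)*(-1) = -1 + (I*√2)*(-1) = -1 - I*√2 ≈ -1.0 - 1.4142*I)
(-21477 + (-2*(-5)*(-2) - 51*q)) + 18400/9582 = (-21477 + (-2*(-5)*(-2) - 51*(-1 - I*√2))) + 18400/9582 = (-21477 + (10*(-2) + (51 + 51*I*√2))) + 18400*(1/9582) = (-21477 + (-20 + (51 + 51*I*√2))) + 9200/4791 = (-21477 + (31 + 51*I*√2)) + 9200/4791 = (-21446 + 51*I*√2) + 9200/4791 = -102738586/4791 + 51*I*√2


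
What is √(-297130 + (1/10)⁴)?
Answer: I*√2971299999/100 ≈ 545.1*I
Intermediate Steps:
√(-297130 + (1/10)⁴) = √(-297130 + (1*(⅒))⁴) = √(-297130 + (⅒)⁴) = √(-297130 + 1/10000) = √(-2971299999/10000) = I*√2971299999/100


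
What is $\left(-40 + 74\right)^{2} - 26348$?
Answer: $-25192$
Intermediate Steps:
$\left(-40 + 74\right)^{2} - 26348 = 34^{2} - 26348 = 1156 - 26348 = -25192$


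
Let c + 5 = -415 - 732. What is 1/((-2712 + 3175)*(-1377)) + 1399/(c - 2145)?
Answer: -297312382/700668549 ≈ -0.42433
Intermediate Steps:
c = -1152 (c = -5 + (-415 - 732) = -5 - 1147 = -1152)
1/((-2712 + 3175)*(-1377)) + 1399/(c - 2145) = 1/((-2712 + 3175)*(-1377)) + 1399/(-1152 - 2145) = -1/1377/463 + 1399/(-3297) = (1/463)*(-1/1377) + 1399*(-1/3297) = -1/637551 - 1399/3297 = -297312382/700668549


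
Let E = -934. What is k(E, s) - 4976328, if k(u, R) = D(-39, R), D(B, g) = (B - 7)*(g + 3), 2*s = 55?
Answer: -4977731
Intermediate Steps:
s = 55/2 (s = (½)*55 = 55/2 ≈ 27.500)
D(B, g) = (-7 + B)*(3 + g)
k(u, R) = -138 - 46*R (k(u, R) = -21 - 7*R + 3*(-39) - 39*R = -21 - 7*R - 117 - 39*R = -138 - 46*R)
k(E, s) - 4976328 = (-138 - 46*55/2) - 4976328 = (-138 - 1265) - 4976328 = -1403 - 4976328 = -4977731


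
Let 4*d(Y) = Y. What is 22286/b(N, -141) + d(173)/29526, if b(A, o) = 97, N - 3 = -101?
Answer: 2632082525/11456088 ≈ 229.75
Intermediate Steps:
N = -98 (N = 3 - 101 = -98)
d(Y) = Y/4
22286/b(N, -141) + d(173)/29526 = 22286/97 + ((¼)*173)/29526 = 22286*(1/97) + (173/4)*(1/29526) = 22286/97 + 173/118104 = 2632082525/11456088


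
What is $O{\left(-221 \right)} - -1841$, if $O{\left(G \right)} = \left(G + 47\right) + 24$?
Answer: $1691$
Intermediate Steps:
$O{\left(G \right)} = 71 + G$ ($O{\left(G \right)} = \left(47 + G\right) + 24 = 71 + G$)
$O{\left(-221 \right)} - -1841 = \left(71 - 221\right) - -1841 = -150 + 1841 = 1691$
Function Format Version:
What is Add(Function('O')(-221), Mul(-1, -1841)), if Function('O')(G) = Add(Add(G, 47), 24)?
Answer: 1691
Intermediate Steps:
Function('O')(G) = Add(71, G) (Function('O')(G) = Add(Add(47, G), 24) = Add(71, G))
Add(Function('O')(-221), Mul(-1, -1841)) = Add(Add(71, -221), Mul(-1, -1841)) = Add(-150, 1841) = 1691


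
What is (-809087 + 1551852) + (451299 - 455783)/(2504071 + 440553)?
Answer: 546790910219/736156 ≈ 7.4277e+5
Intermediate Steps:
(-809087 + 1551852) + (451299 - 455783)/(2504071 + 440553) = 742765 - 4484/2944624 = 742765 - 4484*1/2944624 = 742765 - 1121/736156 = 546790910219/736156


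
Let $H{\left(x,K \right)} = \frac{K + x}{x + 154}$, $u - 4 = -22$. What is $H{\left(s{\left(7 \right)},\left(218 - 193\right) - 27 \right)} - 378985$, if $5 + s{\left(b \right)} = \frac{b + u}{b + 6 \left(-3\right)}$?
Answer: $- \frac{9474626}{25} \approx -3.7899 \cdot 10^{5}$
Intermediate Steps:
$u = -18$ ($u = 4 - 22 = -18$)
$s{\left(b \right)} = -4$ ($s{\left(b \right)} = -5 + \frac{b - 18}{b + 6 \left(-3\right)} = -5 + \frac{-18 + b}{b - 18} = -5 + \frac{-18 + b}{-18 + b} = -5 + 1 = -4$)
$H{\left(x,K \right)} = \frac{K + x}{154 + x}$
$H{\left(s{\left(7 \right)},\left(218 - 193\right) - 27 \right)} - 378985 = \frac{\left(\left(218 - 193\right) - 27\right) - 4}{154 - 4} - 378985 = \frac{\left(25 - 27\right) - 4}{150} - 378985 = \frac{-2 - 4}{150} - 378985 = \frac{1}{150} \left(-6\right) - 378985 = - \frac{1}{25} - 378985 = - \frac{9474626}{25}$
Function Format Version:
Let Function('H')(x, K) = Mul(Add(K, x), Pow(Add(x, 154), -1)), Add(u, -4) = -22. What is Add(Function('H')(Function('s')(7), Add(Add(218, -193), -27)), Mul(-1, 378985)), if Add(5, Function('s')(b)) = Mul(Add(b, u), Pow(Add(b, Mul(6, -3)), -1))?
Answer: Rational(-9474626, 25) ≈ -3.7899e+5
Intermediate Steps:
u = -18 (u = Add(4, -22) = -18)
Function('s')(b) = -4 (Function('s')(b) = Add(-5, Mul(Add(b, -18), Pow(Add(b, Mul(6, -3)), -1))) = Add(-5, Mul(Add(-18, b), Pow(Add(b, -18), -1))) = Add(-5, Mul(Add(-18, b), Pow(Add(-18, b), -1))) = Add(-5, 1) = -4)
Function('H')(x, K) = Mul(Pow(Add(154, x), -1), Add(K, x)) (Function('H')(x, K) = Mul(Add(K, x), Pow(Add(154, x), -1)) = Mul(Pow(Add(154, x), -1), Add(K, x)))
Add(Function('H')(Function('s')(7), Add(Add(218, -193), -27)), Mul(-1, 378985)) = Add(Mul(Pow(Add(154, -4), -1), Add(Add(Add(218, -193), -27), -4)), Mul(-1, 378985)) = Add(Mul(Pow(150, -1), Add(Add(25, -27), -4)), -378985) = Add(Mul(Rational(1, 150), Add(-2, -4)), -378985) = Add(Mul(Rational(1, 150), -6), -378985) = Add(Rational(-1, 25), -378985) = Rational(-9474626, 25)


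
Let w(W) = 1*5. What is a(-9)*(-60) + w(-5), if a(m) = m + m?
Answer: 1085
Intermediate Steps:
a(m) = 2*m
w(W) = 5
a(-9)*(-60) + w(-5) = (2*(-9))*(-60) + 5 = -18*(-60) + 5 = 1080 + 5 = 1085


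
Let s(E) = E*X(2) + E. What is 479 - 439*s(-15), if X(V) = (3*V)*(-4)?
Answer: -150976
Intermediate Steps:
X(V) = -12*V
s(E) = -23*E (s(E) = E*(-12*2) + E = E*(-24) + E = -24*E + E = -23*E)
479 - 439*s(-15) = 479 - (-10097)*(-15) = 479 - 439*345 = 479 - 151455 = -150976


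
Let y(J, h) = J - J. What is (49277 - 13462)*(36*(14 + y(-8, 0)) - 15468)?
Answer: -535935660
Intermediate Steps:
y(J, h) = 0
(49277 - 13462)*(36*(14 + y(-8, 0)) - 15468) = (49277 - 13462)*(36*(14 + 0) - 15468) = 35815*(36*14 - 15468) = 35815*(504 - 15468) = 35815*(-14964) = -535935660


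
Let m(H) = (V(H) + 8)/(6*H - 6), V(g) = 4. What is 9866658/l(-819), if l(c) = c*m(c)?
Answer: 1348443260/273 ≈ 4.9394e+6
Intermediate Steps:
m(H) = 12/(-6 + 6*H) (m(H) = (4 + 8)/(6*H - 6) = 12/(-6 + 6*H))
l(c) = 2*c/(-1 + c) (l(c) = c*(2/(-1 + c)) = 2*c/(-1 + c))
9866658/l(-819) = 9866658/((2*(-819)/(-1 - 819))) = 9866658/((2*(-819)/(-820))) = 9866658/((2*(-819)*(-1/820))) = 9866658/(819/410) = 9866658*(410/819) = 1348443260/273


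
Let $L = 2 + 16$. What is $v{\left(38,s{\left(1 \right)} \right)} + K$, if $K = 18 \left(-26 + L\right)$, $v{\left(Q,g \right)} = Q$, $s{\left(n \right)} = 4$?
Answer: $-106$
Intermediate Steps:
$L = 18$
$K = -144$ ($K = 18 \left(-26 + 18\right) = 18 \left(-8\right) = -144$)
$v{\left(38,s{\left(1 \right)} \right)} + K = 38 - 144 = -106$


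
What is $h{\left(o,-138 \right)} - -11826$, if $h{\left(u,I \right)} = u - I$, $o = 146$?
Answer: $12110$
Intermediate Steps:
$h{\left(o,-138 \right)} - -11826 = \left(146 - -138\right) - -11826 = \left(146 + 138\right) + 11826 = 284 + 11826 = 12110$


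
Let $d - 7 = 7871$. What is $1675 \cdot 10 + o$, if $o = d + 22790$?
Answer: $47418$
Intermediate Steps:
$d = 7878$ ($d = 7 + 7871 = 7878$)
$o = 30668$ ($o = 7878 + 22790 = 30668$)
$1675 \cdot 10 + o = 1675 \cdot 10 + 30668 = 16750 + 30668 = 47418$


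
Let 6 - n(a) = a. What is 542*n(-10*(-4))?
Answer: -18428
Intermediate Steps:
n(a) = 6 - a
542*n(-10*(-4)) = 542*(6 - (-10)*(-4)) = 542*(6 - 1*40) = 542*(6 - 40) = 542*(-34) = -18428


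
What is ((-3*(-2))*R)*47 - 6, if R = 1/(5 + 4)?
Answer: 76/3 ≈ 25.333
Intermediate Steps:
R = ⅑ (R = 1/9 = ⅑ ≈ 0.11111)
((-3*(-2))*R)*47 - 6 = (-3*(-2)*(⅑))*47 - 6 = (6*(⅑))*47 - 6 = (⅔)*47 - 6 = 94/3 - 6 = 76/3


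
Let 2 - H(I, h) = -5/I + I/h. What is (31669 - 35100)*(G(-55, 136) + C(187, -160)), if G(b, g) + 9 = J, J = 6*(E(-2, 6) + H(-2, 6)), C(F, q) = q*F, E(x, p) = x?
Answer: 102731002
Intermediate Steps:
H(I, h) = 2 + 5/I - I/h (H(I, h) = 2 - (-5/I + I/h) = 2 + (5/I - I/h) = 2 + 5/I - I/h)
C(F, q) = F*q
J = -13 (J = 6*(-2 + (2 + 5/(-2) - 1*(-2)/6)) = 6*(-2 + (2 + 5*(-½) - 1*(-2)*⅙)) = 6*(-2 + (2 - 5/2 + ⅓)) = 6*(-2 - ⅙) = 6*(-13/6) = -13)
G(b, g) = -22 (G(b, g) = -9 - 13 = -22)
(31669 - 35100)*(G(-55, 136) + C(187, -160)) = (31669 - 35100)*(-22 + 187*(-160)) = -3431*(-22 - 29920) = -3431*(-29942) = 102731002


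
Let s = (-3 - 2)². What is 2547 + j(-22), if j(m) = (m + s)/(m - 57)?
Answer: 201210/79 ≈ 2547.0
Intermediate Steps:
s = 25 (s = (-5)² = 25)
j(m) = (25 + m)/(-57 + m) (j(m) = (m + 25)/(m - 57) = (25 + m)/(-57 + m))
2547 + j(-22) = 2547 + (25 - 22)/(-57 - 22) = 2547 + 3/(-79) = 2547 - 1/79*3 = 2547 - 3/79 = 201210/79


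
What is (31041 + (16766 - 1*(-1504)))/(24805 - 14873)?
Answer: 49311/9932 ≈ 4.9649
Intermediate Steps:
(31041 + (16766 - 1*(-1504)))/(24805 - 14873) = (31041 + (16766 + 1504))/9932 = (31041 + 18270)*(1/9932) = 49311*(1/9932) = 49311/9932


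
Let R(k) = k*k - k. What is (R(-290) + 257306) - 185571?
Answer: 156125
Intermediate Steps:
R(k) = k² - k
(R(-290) + 257306) - 185571 = (-290*(-1 - 290) + 257306) - 185571 = (-290*(-291) + 257306) - 185571 = (84390 + 257306) - 185571 = 341696 - 185571 = 156125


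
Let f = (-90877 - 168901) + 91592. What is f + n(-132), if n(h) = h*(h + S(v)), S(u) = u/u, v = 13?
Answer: -150894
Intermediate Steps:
S(u) = 1
n(h) = h*(1 + h) (n(h) = h*(h + 1) = h*(1 + h))
f = -168186 (f = -259778 + 91592 = -168186)
f + n(-132) = -168186 - 132*(1 - 132) = -168186 - 132*(-131) = -168186 + 17292 = -150894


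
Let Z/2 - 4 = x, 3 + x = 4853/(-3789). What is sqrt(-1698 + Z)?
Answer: 5*I*sqrt(108379714)/1263 ≈ 41.214*I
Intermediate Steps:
x = -16220/3789 (x = -3 + 4853/(-3789) = -3 + 4853*(-1/3789) = -3 - 4853/3789 = -16220/3789 ≈ -4.2808)
Z = -2128/3789 (Z = 8 + 2*(-16220/3789) = 8 - 32440/3789 = -2128/3789 ≈ -0.56163)
sqrt(-1698 + Z) = sqrt(-1698 - 2128/3789) = sqrt(-6435850/3789) = 5*I*sqrt(108379714)/1263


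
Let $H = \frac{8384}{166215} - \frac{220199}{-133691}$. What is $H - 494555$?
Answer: $- \frac{10989691268376446}{22221449565} \approx -4.9455 \cdot 10^{5}$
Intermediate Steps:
$H = \frac{37721242129}{22221449565}$ ($H = 8384 \cdot \frac{1}{166215} - - \frac{220199}{133691} = \frac{8384}{166215} + \frac{220199}{133691} = \frac{37721242129}{22221449565} \approx 1.6975$)
$H - 494555 = \frac{37721242129}{22221449565} - 494555 = - \frac{10989691268376446}{22221449565}$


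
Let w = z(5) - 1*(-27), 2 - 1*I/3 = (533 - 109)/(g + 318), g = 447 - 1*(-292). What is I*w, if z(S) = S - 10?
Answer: 111540/1057 ≈ 105.53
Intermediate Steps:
g = 739 (g = 447 + 292 = 739)
z(S) = -10 + S
I = 5070/1057 (I = 6 - 3*(533 - 109)/(739 + 318) = 6 - 1272/1057 = 5070/1057 ≈ 4.7966)
w = 22 (w = (-10 + 5) - 1*(-27) = -5 + 27 = 22)
I*w = (5070/1057)*22 = 111540/1057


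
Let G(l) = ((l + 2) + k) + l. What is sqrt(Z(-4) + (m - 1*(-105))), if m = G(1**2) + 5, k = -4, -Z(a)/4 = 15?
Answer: 5*sqrt(2) ≈ 7.0711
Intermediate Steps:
Z(a) = -60 (Z(a) = -4*15 = -60)
G(l) = -2 + 2*l (G(l) = ((l + 2) - 4) + l = ((2 + l) - 4) + l = (-2 + l) + l = -2 + 2*l)
m = 5 (m = (-2 + 2*1**2) + 5 = (-2 + 2*1) + 5 = (-2 + 2) + 5 = 0 + 5 = 5)
sqrt(Z(-4) + (m - 1*(-105))) = sqrt(-60 + (5 - 1*(-105))) = sqrt(-60 + (5 + 105)) = sqrt(-60 + 110) = sqrt(50) = 5*sqrt(2)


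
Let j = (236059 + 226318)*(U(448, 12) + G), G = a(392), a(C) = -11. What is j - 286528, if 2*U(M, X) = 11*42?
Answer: 101436412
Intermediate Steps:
U(M, X) = 231 (U(M, X) = (11*42)/2 = (½)*462 = 231)
G = -11
j = 101722940 (j = (236059 + 226318)*(231 - 11) = 462377*220 = 101722940)
j - 286528 = 101722940 - 286528 = 101436412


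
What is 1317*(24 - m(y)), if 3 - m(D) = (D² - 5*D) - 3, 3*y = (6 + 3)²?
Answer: 806004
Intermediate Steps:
y = 27 (y = (6 + 3)²/3 = (⅓)*9² = (⅓)*81 = 27)
m(D) = 6 - D² + 5*D (m(D) = 3 - ((D² - 5*D) - 3) = 3 - (-3 + D² - 5*D) = 3 + (3 - D² + 5*D) = 6 - D² + 5*D)
1317*(24 - m(y)) = 1317*(24 - (6 - 1*27² + 5*27)) = 1317*(24 - (6 - 1*729 + 135)) = 1317*(24 - (6 - 729 + 135)) = 1317*(24 - 1*(-588)) = 1317*(24 + 588) = 1317*612 = 806004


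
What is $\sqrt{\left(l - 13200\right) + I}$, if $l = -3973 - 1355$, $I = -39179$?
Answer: $i \sqrt{57707} \approx 240.22 i$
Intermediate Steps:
$l = -5328$
$\sqrt{\left(l - 13200\right) + I} = \sqrt{\left(-5328 - 13200\right) - 39179} = \sqrt{-18528 - 39179} = \sqrt{-57707} = i \sqrt{57707}$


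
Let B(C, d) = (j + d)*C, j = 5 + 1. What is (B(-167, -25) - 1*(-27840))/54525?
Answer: 31013/54525 ≈ 0.56878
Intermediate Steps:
j = 6
B(C, d) = C*(6 + d) (B(C, d) = (6 + d)*C = C*(6 + d))
(B(-167, -25) - 1*(-27840))/54525 = (-167*(6 - 25) - 1*(-27840))/54525 = (-167*(-19) + 27840)*(1/54525) = (3173 + 27840)*(1/54525) = 31013*(1/54525) = 31013/54525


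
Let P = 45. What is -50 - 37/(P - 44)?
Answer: -87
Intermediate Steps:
-50 - 37/(P - 44) = -50 - 37/(45 - 44) = -50 - 37/1 = -50 - 37*1 = -50 - 37 = -87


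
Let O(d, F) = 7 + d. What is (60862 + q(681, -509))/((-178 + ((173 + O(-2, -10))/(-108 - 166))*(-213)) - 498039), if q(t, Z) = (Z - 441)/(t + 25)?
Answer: -2943282107/24087580516 ≈ -0.12219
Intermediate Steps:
q(t, Z) = (-441 + Z)/(25 + t)
(60862 + q(681, -509))/((-178 + ((173 + O(-2, -10))/(-108 - 166))*(-213)) - 498039) = (60862 + (-441 - 509)/(25 + 681))/((-178 + ((173 + (7 - 2))/(-108 - 166))*(-213)) - 498039) = (60862 - 950/706)/((-178 + ((173 + 5)/(-274))*(-213)) - 498039) = (60862 + (1/706)*(-950))/((-178 + (178*(-1/274))*(-213)) - 498039) = (60862 - 475/353)/((-178 - 89/137*(-213)) - 498039) = 21483811/(353*((-178 + 18957/137) - 498039)) = 21483811/(353*(-5429/137 - 498039)) = 21483811/(353*(-68236772/137)) = (21483811/353)*(-137/68236772) = -2943282107/24087580516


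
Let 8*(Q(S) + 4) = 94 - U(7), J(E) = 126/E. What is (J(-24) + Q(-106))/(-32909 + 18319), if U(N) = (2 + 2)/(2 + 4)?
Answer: -29/175080 ≈ -0.00016564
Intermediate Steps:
U(N) = ⅔ (U(N) = 4/6 = 4*(⅙) = ⅔)
Q(S) = 23/3 (Q(S) = -4 + (94 - 1*⅔)/8 = -4 + (94 - ⅔)/8 = -4 + (⅛)*(280/3) = -4 + 35/3 = 23/3)
(J(-24) + Q(-106))/(-32909 + 18319) = (126/(-24) + 23/3)/(-32909 + 18319) = (126*(-1/24) + 23/3)/(-14590) = (-21/4 + 23/3)*(-1/14590) = (29/12)*(-1/14590) = -29/175080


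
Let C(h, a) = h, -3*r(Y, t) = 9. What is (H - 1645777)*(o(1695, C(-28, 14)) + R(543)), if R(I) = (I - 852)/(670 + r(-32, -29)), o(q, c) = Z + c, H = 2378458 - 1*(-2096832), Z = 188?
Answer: 301091307843/667 ≈ 4.5141e+8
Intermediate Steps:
r(Y, t) = -3 (r(Y, t) = -⅓*9 = -3)
H = 4475290 (H = 2378458 + 2096832 = 4475290)
o(q, c) = 188 + c
R(I) = -852/667 + I/667 (R(I) = (I - 852)/(670 - 3) = (-852 + I)/667 = (-852 + I)*(1/667) = -852/667 + I/667)
(H - 1645777)*(o(1695, C(-28, 14)) + R(543)) = (4475290 - 1645777)*((188 - 28) + (-852/667 + (1/667)*543)) = 2829513*(160 + (-852/667 + 543/667)) = 2829513*(160 - 309/667) = 2829513*(106411/667) = 301091307843/667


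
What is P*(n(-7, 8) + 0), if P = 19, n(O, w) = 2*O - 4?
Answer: -342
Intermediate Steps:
n(O, w) = -4 + 2*O
P*(n(-7, 8) + 0) = 19*((-4 + 2*(-7)) + 0) = 19*((-4 - 14) + 0) = 19*(-18 + 0) = 19*(-18) = -342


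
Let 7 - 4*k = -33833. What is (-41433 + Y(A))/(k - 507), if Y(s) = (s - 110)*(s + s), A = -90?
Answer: -1811/2651 ≈ -0.68314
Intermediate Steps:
Y(s) = 2*s*(-110 + s) (Y(s) = (-110 + s)*(2*s) = 2*s*(-110 + s))
k = 8460 (k = 7/4 - 1/4*(-33833) = 7/4 + 33833/4 = 8460)
(-41433 + Y(A))/(k - 507) = (-41433 + 2*(-90)*(-110 - 90))/(8460 - 507) = (-41433 + 2*(-90)*(-200))/7953 = (-41433 + 36000)*(1/7953) = -5433*1/7953 = -1811/2651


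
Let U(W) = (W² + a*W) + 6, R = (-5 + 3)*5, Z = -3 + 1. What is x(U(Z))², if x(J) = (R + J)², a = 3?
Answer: 1296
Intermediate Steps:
Z = -2
R = -10 (R = -2*5 = -10)
U(W) = 6 + W² + 3*W (U(W) = (W² + 3*W) + 6 = 6 + W² + 3*W)
x(J) = (-10 + J)²
x(U(Z))² = ((-10 + (6 + (-2)² + 3*(-2)))²)² = ((-10 + (6 + 4 - 6))²)² = ((-10 + 4)²)² = ((-6)²)² = 36² = 1296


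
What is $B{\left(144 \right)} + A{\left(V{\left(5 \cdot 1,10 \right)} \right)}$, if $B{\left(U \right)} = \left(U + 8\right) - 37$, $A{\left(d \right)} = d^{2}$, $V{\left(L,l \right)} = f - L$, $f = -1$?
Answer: $151$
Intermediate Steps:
$V{\left(L,l \right)} = -1 - L$
$B{\left(U \right)} = -29 + U$ ($B{\left(U \right)} = \left(8 + U\right) - 37 = -29 + U$)
$B{\left(144 \right)} + A{\left(V{\left(5 \cdot 1,10 \right)} \right)} = \left(-29 + 144\right) + \left(-1 - 5 \cdot 1\right)^{2} = 115 + \left(-1 - 5\right)^{2} = 115 + \left(-6\right)^{2} = 115 + 36 = 151$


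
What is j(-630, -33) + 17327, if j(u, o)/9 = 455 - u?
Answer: 27092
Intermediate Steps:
j(u, o) = 4095 - 9*u (j(u, o) = 9*(455 - u) = 4095 - 9*u)
j(-630, -33) + 17327 = (4095 - 9*(-630)) + 17327 = (4095 + 5670) + 17327 = 9765 + 17327 = 27092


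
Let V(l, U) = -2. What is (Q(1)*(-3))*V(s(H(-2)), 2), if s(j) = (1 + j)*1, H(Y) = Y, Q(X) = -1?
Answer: -6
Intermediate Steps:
s(j) = 1 + j
(Q(1)*(-3))*V(s(H(-2)), 2) = -1*(-3)*(-2) = 3*(-2) = -6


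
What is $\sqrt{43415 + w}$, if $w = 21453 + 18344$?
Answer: $2 \sqrt{20803} \approx 288.46$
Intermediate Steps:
$w = 39797$
$\sqrt{43415 + w} = \sqrt{43415 + 39797} = \sqrt{83212} = 2 \sqrt{20803}$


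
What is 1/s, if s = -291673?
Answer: -1/291673 ≈ -3.4285e-6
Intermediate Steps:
1/s = 1/(-291673) = -1/291673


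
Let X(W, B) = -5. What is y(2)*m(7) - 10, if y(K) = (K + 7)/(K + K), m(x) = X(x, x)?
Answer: -85/4 ≈ -21.250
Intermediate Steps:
m(x) = -5
y(K) = (7 + K)/(2*K) (y(K) = (7 + K)/((2*K)) = (7 + K)*(1/(2*K)) = (7 + K)/(2*K))
y(2)*m(7) - 10 = ((½)*(7 + 2)/2)*(-5) - 10 = ((½)*(½)*9)*(-5) - 10 = (9/4)*(-5) - 10 = -45/4 - 10 = -85/4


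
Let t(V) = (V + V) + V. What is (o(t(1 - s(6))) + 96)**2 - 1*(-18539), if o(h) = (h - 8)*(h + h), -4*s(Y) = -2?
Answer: 97565/4 ≈ 24391.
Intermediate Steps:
s(Y) = 1/2 (s(Y) = -1/4*(-2) = 1/2)
t(V) = 3*V (t(V) = 2*V + V = 3*V)
o(h) = 2*h*(-8 + h) (o(h) = (-8 + h)*(2*h) = 2*h*(-8 + h))
(o(t(1 - s(6))) + 96)**2 - 1*(-18539) = (2*(3*(1 - 1*1/2))*(-8 + 3*(1 - 1*1/2)) + 96)**2 - 1*(-18539) = (2*(3*(1 - 1/2))*(-8 + 3*(1 - 1/2)) + 96)**2 + 18539 = (2*(3*(1/2))*(-8 + 3*(1/2)) + 96)**2 + 18539 = (2*(3/2)*(-8 + 3/2) + 96)**2 + 18539 = (2*(3/2)*(-13/2) + 96)**2 + 18539 = (-39/2 + 96)**2 + 18539 = (153/2)**2 + 18539 = 23409/4 + 18539 = 97565/4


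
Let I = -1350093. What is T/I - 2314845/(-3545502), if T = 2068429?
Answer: -1402787708591/1595585810562 ≈ -0.87917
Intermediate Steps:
T/I - 2314845/(-3545502) = 2068429/(-1350093) - 2314845/(-3545502) = 2068429*(-1/1350093) - 2314845*(-1/3545502) = -2068429/1350093 + 771615/1181834 = -1402787708591/1595585810562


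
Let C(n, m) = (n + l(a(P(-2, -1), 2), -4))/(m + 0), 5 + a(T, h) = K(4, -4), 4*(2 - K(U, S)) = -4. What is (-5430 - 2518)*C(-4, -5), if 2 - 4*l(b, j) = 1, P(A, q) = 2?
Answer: -5961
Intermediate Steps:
K(U, S) = 3 (K(U, S) = 2 - ¼*(-4) = 2 + 1 = 3)
a(T, h) = -2 (a(T, h) = -5 + 3 = -2)
l(b, j) = ¼ (l(b, j) = ½ - ¼*1 = ½ - ¼ = ¼)
C(n, m) = (¼ + n)/m (C(n, m) = (n + ¼)/(m + 0) = (¼ + n)/m)
(-5430 - 2518)*C(-4, -5) = (-5430 - 2518)*((¼ - 4)/(-5)) = -(-7948)*(-15)/(5*4) = -7948*¾ = -5961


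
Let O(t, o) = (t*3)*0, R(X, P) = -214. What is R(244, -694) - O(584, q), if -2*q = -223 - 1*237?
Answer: -214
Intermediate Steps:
q = 230 (q = -(-223 - 1*237)/2 = -(-223 - 237)/2 = -1/2*(-460) = 230)
O(t, o) = 0 (O(t, o) = (3*t)*0 = 0)
R(244, -694) - O(584, q) = -214 - 1*0 = -214 + 0 = -214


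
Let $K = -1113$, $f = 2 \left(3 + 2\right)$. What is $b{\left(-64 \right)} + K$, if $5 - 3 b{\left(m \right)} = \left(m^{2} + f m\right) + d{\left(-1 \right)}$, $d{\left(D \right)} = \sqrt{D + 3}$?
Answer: $- \frac{6790}{3} - \frac{\sqrt{2}}{3} \approx -2263.8$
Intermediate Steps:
$f = 10$ ($f = 2 \cdot 5 = 10$)
$d{\left(D \right)} = \sqrt{3 + D}$
$b{\left(m \right)} = \frac{5}{3} - \frac{10 m}{3} - \frac{\sqrt{2}}{3} - \frac{m^{2}}{3}$ ($b{\left(m \right)} = \frac{5}{3} - \frac{\left(m^{2} + 10 m\right) + \sqrt{3 - 1}}{3} = \frac{5}{3} - \frac{\left(m^{2} + 10 m\right) + \sqrt{2}}{3} = \frac{5}{3} - \frac{\sqrt{2} + m^{2} + 10 m}{3} = \frac{5}{3} - \left(\frac{\sqrt{2}}{3} + \frac{m^{2}}{3} + \frac{10 m}{3}\right) = \frac{5}{3} - \frac{10 m}{3} - \frac{\sqrt{2}}{3} - \frac{m^{2}}{3}$)
$b{\left(-64 \right)} + K = \left(\frac{5}{3} - - \frac{640}{3} - \frac{\sqrt{2}}{3} - \frac{\left(-64\right)^{2}}{3}\right) - 1113 = \left(\frac{5}{3} + \frac{640}{3} - \frac{\sqrt{2}}{3} - \frac{4096}{3}\right) - 1113 = \left(- \frac{3451}{3} - \frac{\sqrt{2}}{3}\right) - 1113 = - \frac{6790}{3} - \frac{\sqrt{2}}{3}$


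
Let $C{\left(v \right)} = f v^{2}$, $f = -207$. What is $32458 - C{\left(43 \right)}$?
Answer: $415201$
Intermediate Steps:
$C{\left(v \right)} = - 207 v^{2}$
$32458 - C{\left(43 \right)} = 32458 - - 207 \cdot 43^{2} = 32458 - \left(-207\right) 1849 = 32458 - -382743 = 32458 + 382743 = 415201$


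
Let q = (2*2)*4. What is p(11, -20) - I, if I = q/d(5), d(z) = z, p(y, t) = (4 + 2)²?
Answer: 164/5 ≈ 32.800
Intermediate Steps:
p(y, t) = 36 (p(y, t) = 6² = 36)
q = 16 (q = 4*4 = 16)
I = 16/5 ≈ 3.2000
p(11, -20) - I = 36 - 1*16/5 = 36 - 16/5 = 164/5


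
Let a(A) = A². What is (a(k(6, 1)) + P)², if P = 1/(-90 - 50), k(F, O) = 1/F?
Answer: 169/396900 ≈ 0.00042580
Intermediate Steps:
P = -1/140 (P = 1/(-140) = -1/140 ≈ -0.0071429)
(a(k(6, 1)) + P)² = ((1/6)² - 1/140)² = ((⅙)² - 1/140)² = (1/36 - 1/140)² = (13/630)² = 169/396900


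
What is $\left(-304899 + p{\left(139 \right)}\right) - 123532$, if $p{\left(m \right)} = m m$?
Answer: $-409110$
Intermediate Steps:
$p{\left(m \right)} = m^{2}$
$\left(-304899 + p{\left(139 \right)}\right) - 123532 = \left(-304899 + 139^{2}\right) - 123532 = \left(-304899 + 19321\right) - 123532 = -285578 - 123532 = -409110$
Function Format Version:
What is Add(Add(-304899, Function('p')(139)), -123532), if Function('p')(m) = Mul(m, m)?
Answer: -409110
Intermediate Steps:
Function('p')(m) = Pow(m, 2)
Add(Add(-304899, Function('p')(139)), -123532) = Add(Add(-304899, Pow(139, 2)), -123532) = Add(Add(-304899, 19321), -123532) = Add(-285578, -123532) = -409110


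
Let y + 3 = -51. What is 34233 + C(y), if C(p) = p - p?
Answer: 34233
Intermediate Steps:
y = -54 (y = -3 - 51 = -54)
C(p) = 0
34233 + C(y) = 34233 + 0 = 34233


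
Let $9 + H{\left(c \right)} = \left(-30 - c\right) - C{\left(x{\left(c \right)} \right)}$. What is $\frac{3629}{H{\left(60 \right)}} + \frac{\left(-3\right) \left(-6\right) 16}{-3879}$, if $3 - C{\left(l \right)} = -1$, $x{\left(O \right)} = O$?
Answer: $- \frac{1567395}{44393} \approx -35.307$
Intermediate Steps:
$C{\left(l \right)} = 4$ ($C{\left(l \right)} = 3 - -1 = 3 + 1 = 4$)
$H{\left(c \right)} = -43 - c$ ($H{\left(c \right)} = -9 - \left(34 + c\right) = -43 - c$)
$\frac{3629}{H{\left(60 \right)}} + \frac{\left(-3\right) \left(-6\right) 16}{-3879} = \frac{3629}{-43 - 60} + \frac{\left(-3\right) \left(-6\right) 16}{-3879} = \frac{3629}{-43 - 60} + 18 \cdot 16 \left(- \frac{1}{3879}\right) = \frac{3629}{-103} + 288 \left(- \frac{1}{3879}\right) = 3629 \left(- \frac{1}{103}\right) - \frac{32}{431} = - \frac{3629}{103} - \frac{32}{431} = - \frac{1567395}{44393}$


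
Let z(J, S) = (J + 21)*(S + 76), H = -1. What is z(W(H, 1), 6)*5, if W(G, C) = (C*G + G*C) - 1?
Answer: 7380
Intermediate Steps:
W(G, C) = -1 + 2*C*G (W(G, C) = (C*G + C*G) - 1 = 2*C*G - 1 = -1 + 2*C*G)
z(J, S) = (21 + J)*(76 + S)
z(W(H, 1), 6)*5 = (1596 + 21*6 + 76*(-1 + 2*1*(-1)) + (-1 + 2*1*(-1))*6)*5 = (1596 + 126 + 76*(-1 - 2) + (-1 - 2)*6)*5 = (1596 + 126 + 76*(-3) - 3*6)*5 = (1596 + 126 - 228 - 18)*5 = 1476*5 = 7380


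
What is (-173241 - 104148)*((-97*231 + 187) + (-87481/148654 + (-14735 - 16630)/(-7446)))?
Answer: 33437355242695236/5425871 ≈ 6.1626e+9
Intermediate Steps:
(-173241 - 104148)*((-97*231 + 187) + (-87481/148654 + (-14735 - 16630)/(-7446))) = -277389*((-22407 + 187) + (-87481*1/148654 - 31365*(-1/7446))) = -277389*(-22220 + (-87481/148654 + 615/146)) = -277389*(-22220 + 19662496/5425871) = -277389*(-120543191124/5425871) = 33437355242695236/5425871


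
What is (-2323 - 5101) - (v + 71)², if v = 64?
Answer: -25649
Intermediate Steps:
(-2323 - 5101) - (v + 71)² = (-2323 - 5101) - (64 + 71)² = -7424 - 1*135² = -7424 - 1*18225 = -7424 - 18225 = -25649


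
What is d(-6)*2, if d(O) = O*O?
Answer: 72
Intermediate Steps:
d(O) = O**2
d(-6)*2 = (-6)**2*2 = 36*2 = 72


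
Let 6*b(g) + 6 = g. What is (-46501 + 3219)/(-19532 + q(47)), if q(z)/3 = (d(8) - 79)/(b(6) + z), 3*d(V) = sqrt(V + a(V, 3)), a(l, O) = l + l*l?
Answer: 1867935427214/843166534001 + 8137016*sqrt(5)/843166534001 ≈ 2.2154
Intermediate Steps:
a(l, O) = l + l**2
b(g) = -1 + g/6
d(V) = sqrt(V + V*(1 + V))/3
q(z) = 3*(-79 + 4*sqrt(5)/3)/z (q(z) = 3*((sqrt(8*(2 + 8))/3 - 79)/((-1 + (1/6)*6) + z)) = 3*((sqrt(8*10)/3 - 79)/((-1 + 1) + z)) = 3*((sqrt(80)/3 - 79)/(0 + z)) = 3*(((4*sqrt(5))/3 - 79)/z) = 3*((4*sqrt(5)/3 - 79)/z) = 3*((-79 + 4*sqrt(5)/3)/z) = 3*(-79 + 4*sqrt(5)/3)/z)
(-46501 + 3219)/(-19532 + q(47)) = (-46501 + 3219)/(-19532 + (-237 + 4*sqrt(5))/47) = -43282/(-19532 + (-237 + 4*sqrt(5))/47) = -43282/(-19532 + (-237/47 + 4*sqrt(5)/47)) = -43282/(-918241/47 + 4*sqrt(5)/47)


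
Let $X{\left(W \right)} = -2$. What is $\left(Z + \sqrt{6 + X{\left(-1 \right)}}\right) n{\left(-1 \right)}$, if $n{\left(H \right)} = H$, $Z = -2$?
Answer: $0$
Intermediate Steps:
$\left(Z + \sqrt{6 + X{\left(-1 \right)}}\right) n{\left(-1 \right)} = \left(-2 + \sqrt{6 - 2}\right) \left(-1\right) = \left(-2 + \sqrt{4}\right) \left(-1\right) = \left(-2 + 2\right) \left(-1\right) = 0 \left(-1\right) = 0$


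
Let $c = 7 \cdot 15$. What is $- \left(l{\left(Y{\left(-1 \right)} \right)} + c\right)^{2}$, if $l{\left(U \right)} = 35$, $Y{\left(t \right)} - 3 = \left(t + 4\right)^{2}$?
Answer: $-19600$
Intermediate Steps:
$Y{\left(t \right)} = 3 + \left(4 + t\right)^{2}$ ($Y{\left(t \right)} = 3 + \left(t + 4\right)^{2} = 3 + \left(4 + t\right)^{2}$)
$c = 105$
$- \left(l{\left(Y{\left(-1 \right)} \right)} + c\right)^{2} = - \left(35 + 105\right)^{2} = - 140^{2} = \left(-1\right) 19600 = -19600$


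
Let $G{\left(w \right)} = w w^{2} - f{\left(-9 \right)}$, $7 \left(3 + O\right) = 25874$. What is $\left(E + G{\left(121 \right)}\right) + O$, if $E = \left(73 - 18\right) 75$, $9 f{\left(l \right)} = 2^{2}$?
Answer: $\frac{112100867}{63} \approx 1.7794 \cdot 10^{6}$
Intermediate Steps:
$f{\left(l \right)} = \frac{4}{9}$ ($f{\left(l \right)} = \frac{2^{2}}{9} = \frac{1}{9} \cdot 4 = \frac{4}{9}$)
$E = 4125$ ($E = 55 \cdot 75 = 4125$)
$O = \frac{25853}{7}$ ($O = -3 + \frac{1}{7} \cdot 25874 = -3 + \frac{25874}{7} = \frac{25853}{7} \approx 3693.3$)
$G{\left(w \right)} = - \frac{4}{9} + w^{3}$ ($G{\left(w \right)} = w w^{2} - \frac{4}{9} = w^{3} - \frac{4}{9} = - \frac{4}{9} + w^{3}$)
$\left(E + G{\left(121 \right)}\right) + O = \left(4125 - \left(\frac{4}{9} - 121^{3}\right)\right) + \frac{25853}{7} = \left(4125 + \left(- \frac{4}{9} + 1771561\right)\right) + \frac{25853}{7} = \left(4125 + \frac{15944045}{9}\right) + \frac{25853}{7} = \frac{15981170}{9} + \frac{25853}{7} = \frac{112100867}{63}$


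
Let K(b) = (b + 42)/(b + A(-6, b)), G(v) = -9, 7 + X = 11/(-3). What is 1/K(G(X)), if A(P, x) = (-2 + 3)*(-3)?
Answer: -4/11 ≈ -0.36364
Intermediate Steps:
A(P, x) = -3 (A(P, x) = 1*(-3) = -3)
X = -32/3 (X = -7 + 11/(-3) = -7 + 11*(-1/3) = -7 - 11/3 = -32/3 ≈ -10.667)
K(b) = (42 + b)/(-3 + b) (K(b) = (b + 42)/(b - 3) = (42 + b)/(-3 + b))
1/K(G(X)) = 1/((42 - 9)/(-3 - 9)) = 1/(33/(-12)) = 1/(-1/12*33) = 1/(-11/4) = -4/11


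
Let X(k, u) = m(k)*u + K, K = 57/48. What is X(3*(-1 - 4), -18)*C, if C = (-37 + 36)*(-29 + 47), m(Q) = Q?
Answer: -39051/8 ≈ -4881.4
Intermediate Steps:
C = -18 (C = -1*18 = -18)
K = 19/16 (K = 57*(1/48) = 19/16 ≈ 1.1875)
X(k, u) = 19/16 + k*u (X(k, u) = k*u + 19/16 = 19/16 + k*u)
X(3*(-1 - 4), -18)*C = (19/16 + (3*(-1 - 4))*(-18))*(-18) = (19/16 + (3*(-5))*(-18))*(-18) = (19/16 - 15*(-18))*(-18) = (19/16 + 270)*(-18) = (4339/16)*(-18) = -39051/8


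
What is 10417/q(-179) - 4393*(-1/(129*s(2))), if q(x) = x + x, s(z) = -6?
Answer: -2408863/69273 ≈ -34.773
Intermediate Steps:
q(x) = 2*x
10417/q(-179) - 4393*(-1/(129*s(2))) = 10417/((2*(-179))) - 4393/((-129*(-6))) = 10417/(-358) - 4393/774 = 10417*(-1/358) - 4393*1/774 = -10417/358 - 4393/774 = -2408863/69273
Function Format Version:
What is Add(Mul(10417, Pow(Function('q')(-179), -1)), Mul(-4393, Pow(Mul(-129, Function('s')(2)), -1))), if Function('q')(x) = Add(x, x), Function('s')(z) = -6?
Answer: Rational(-2408863, 69273) ≈ -34.773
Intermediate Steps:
Function('q')(x) = Mul(2, x)
Add(Mul(10417, Pow(Function('q')(-179), -1)), Mul(-4393, Pow(Mul(-129, Function('s')(2)), -1))) = Add(Mul(10417, Pow(Mul(2, -179), -1)), Mul(-4393, Pow(Mul(-129, -6), -1))) = Add(Mul(10417, Pow(-358, -1)), Mul(-4393, Pow(774, -1))) = Add(Mul(10417, Rational(-1, 358)), Mul(-4393, Rational(1, 774))) = Add(Rational(-10417, 358), Rational(-4393, 774)) = Rational(-2408863, 69273)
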